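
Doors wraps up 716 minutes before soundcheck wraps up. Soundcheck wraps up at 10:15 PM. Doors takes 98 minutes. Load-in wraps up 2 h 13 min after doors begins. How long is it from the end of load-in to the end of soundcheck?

681 minutes

Doors ends at 10:15 PM − 716 min = 10:19 AM.
Doors starts at 10:19 AM − 98 min = 8:41 AM.
Load-in ends at 8:41 AM + 133 min = 10:54 AM.
From 10:54 AM to 10:15 PM is 681 minutes.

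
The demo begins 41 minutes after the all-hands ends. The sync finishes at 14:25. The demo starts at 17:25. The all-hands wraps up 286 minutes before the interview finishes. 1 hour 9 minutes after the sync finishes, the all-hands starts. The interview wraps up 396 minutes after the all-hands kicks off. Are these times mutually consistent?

No

The all-hands starts at 14:25 + 69 min = 15:34.
The interview ends at 15:34 + 396 min = 22:10.
The all-hands ends at 22:10 − 286 min = 17:24.
The demo starts at 17:24 + 41 min = 18:05.
But the demo is also said to start at 17:25 — a 40-minute conflict.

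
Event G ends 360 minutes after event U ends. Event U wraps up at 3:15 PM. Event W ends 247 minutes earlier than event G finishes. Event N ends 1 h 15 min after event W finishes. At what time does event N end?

6:23 PM

Event G ends at 3:15 PM + 360 min = 9:15 PM.
Event W ends at 9:15 PM − 247 min = 5:08 PM.
Event N ends at 5:08 PM + 75 min = 6:23 PM.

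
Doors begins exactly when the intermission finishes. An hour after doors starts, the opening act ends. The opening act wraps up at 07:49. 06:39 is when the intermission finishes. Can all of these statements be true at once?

No

Doors starts at 06:39.
The opening act ends at 06:39 + 60 min = 07:39.
But the opening act is also said to end at 07:49 — a 10-minute conflict.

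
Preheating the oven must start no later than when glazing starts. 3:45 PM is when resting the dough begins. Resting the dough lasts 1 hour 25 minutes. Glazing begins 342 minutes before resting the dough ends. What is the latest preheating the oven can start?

11:28 AM

Resting the dough ends at 3:45 PM + 85 min = 5:10 PM.
Glazing starts at 5:10 PM − 342 min = 11:28 AM.
Preheating the oven is bounded by glazing, so the latest it can start is 11:28 AM.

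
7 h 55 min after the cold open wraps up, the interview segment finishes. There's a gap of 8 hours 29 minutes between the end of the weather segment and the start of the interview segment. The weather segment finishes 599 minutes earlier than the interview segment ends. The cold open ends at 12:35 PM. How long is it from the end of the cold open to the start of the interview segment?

6 hours 25 minutes

The interview segment ends at 12:35 PM + 475 min = 8:30 PM.
The weather segment ends at 8:30 PM − 599 min = 10:31 AM.
The interview segment starts at 10:31 AM + 509 min = 7:00 PM.
From 12:35 PM to 7:00 PM is 6 hours 25 minutes.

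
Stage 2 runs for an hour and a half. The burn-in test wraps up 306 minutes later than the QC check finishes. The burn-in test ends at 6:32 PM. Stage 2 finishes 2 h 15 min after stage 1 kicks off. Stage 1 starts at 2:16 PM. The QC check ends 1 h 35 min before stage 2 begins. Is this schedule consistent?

Stage 2 ends at 2:16 PM + 135 min = 4:31 PM.
Stage 2 starts at 4:31 PM − 90 min = 3:01 PM.
The QC check ends at 3:01 PM − 95 min = 1:26 PM.
The burn-in test ends at 1:26 PM + 306 min = 6:32 PM.
That matches the stated 6:32 PM, so the schedule is consistent.

Yes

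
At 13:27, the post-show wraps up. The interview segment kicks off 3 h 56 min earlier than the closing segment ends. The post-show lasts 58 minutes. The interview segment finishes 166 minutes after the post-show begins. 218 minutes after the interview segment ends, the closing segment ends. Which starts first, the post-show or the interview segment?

the post-show

The post-show starts at 13:27 − 58 min = 12:29.
The interview segment ends at 12:29 + 166 min = 15:15.
The closing segment ends at 15:15 + 218 min = 18:53.
The interview segment starts at 18:53 − 236 min = 14:57.
The post-show starts at 12:29 and the interview segment starts at 14:57, so the post-show is first.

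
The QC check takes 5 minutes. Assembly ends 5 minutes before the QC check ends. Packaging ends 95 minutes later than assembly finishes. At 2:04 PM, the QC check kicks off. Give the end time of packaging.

The QC check ends at 2:04 PM + 5 min = 2:09 PM.
Assembly ends at 2:09 PM − 5 min = 2:04 PM.
Packaging ends at 2:04 PM + 95 min = 3:39 PM.

3:39 PM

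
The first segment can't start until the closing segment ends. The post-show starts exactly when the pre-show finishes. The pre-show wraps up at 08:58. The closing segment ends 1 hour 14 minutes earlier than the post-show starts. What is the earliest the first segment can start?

The post-show starts at 08:58.
The closing segment ends at 08:58 − 74 min = 07:44.
The first segment is bounded by the closing segment, so the earliest it can start is 07:44.

07:44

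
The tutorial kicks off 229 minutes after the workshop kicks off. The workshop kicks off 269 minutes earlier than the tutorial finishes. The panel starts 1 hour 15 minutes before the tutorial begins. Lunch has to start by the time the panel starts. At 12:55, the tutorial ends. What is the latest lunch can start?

11:00

The workshop starts at 12:55 − 269 min = 08:26.
The tutorial starts at 08:26 + 229 min = 12:15.
The panel starts at 12:15 − 75 min = 11:00.
Lunch is bounded by the panel, so the latest it can start is 11:00.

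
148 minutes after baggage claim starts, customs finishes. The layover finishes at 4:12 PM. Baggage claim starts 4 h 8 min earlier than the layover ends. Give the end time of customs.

Baggage claim starts at 4:12 PM − 248 min = 12:04 PM.
Customs ends at 12:04 PM + 148 min = 2:32 PM.

2:32 PM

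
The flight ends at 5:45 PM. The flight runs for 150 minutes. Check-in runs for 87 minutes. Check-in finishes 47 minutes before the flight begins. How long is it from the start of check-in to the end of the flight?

284 minutes

The flight starts at 5:45 PM − 150 min = 3:15 PM.
Check-in ends at 3:15 PM − 47 min = 2:28 PM.
Check-in starts at 2:28 PM − 87 min = 1:01 PM.
From 1:01 PM to 5:45 PM is 284 minutes.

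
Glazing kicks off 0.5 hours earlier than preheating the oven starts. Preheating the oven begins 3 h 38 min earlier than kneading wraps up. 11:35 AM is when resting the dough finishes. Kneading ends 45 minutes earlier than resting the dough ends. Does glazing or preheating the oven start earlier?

glazing

Kneading ends at 11:35 AM − 45 min = 10:50 AM.
Preheating the oven starts at 10:50 AM − 218 min = 7:12 AM.
Glazing starts at 7:12 AM − 30 min = 6:42 AM.
Glazing starts at 6:42 AM and preheating the oven starts at 7:12 AM, so glazing is first.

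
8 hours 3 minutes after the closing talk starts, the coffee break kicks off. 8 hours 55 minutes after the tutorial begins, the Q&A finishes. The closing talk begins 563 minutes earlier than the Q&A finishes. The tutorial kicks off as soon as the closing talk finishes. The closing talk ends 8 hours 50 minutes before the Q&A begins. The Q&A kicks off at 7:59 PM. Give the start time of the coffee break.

The closing talk ends at 7:59 PM − 530 min = 11:09 AM.
So the tutorial starts at 11:09 AM.
The Q&A ends at 11:09 AM + 535 min = 8:04 PM.
The closing talk starts at 8:04 PM − 563 min = 10:41 AM.
The coffee break starts at 10:41 AM + 483 min = 6:44 PM.

6:44 PM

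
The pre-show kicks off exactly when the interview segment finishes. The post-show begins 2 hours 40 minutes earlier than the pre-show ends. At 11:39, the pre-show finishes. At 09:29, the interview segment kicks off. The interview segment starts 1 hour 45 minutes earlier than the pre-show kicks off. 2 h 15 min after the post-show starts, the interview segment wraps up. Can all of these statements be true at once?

The post-show starts at 11:39 − 160 min = 08:59.
The interview segment ends at 08:59 + 135 min = 11:14.
So the pre-show starts at 11:14.
The interview segment starts at 11:14 − 105 min = 09:29.
That matches the stated 09:29, so the schedule is consistent.

Yes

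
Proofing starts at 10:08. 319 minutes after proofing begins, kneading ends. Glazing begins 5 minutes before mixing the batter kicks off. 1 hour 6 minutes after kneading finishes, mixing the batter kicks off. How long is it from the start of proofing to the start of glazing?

Kneading ends at 10:08 + 319 min = 15:27.
Mixing the batter starts at 15:27 + 66 min = 16:33.
Glazing starts at 16:33 − 5 min = 16:28.
From 10:08 to 16:28 is 6 hours 20 minutes.

6 hours 20 minutes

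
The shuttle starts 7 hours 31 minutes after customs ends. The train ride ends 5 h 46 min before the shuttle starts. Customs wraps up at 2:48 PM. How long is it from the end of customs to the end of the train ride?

105 minutes

The shuttle starts at 2:48 PM + 451 min = 10:19 PM.
The train ride ends at 10:19 PM − 346 min = 4:33 PM.
From 2:48 PM to 4:33 PM is 105 minutes.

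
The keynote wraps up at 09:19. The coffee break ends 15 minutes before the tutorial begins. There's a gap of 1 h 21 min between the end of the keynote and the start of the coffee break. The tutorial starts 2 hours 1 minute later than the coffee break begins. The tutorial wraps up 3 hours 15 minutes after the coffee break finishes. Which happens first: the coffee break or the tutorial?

The coffee break starts at 09:19 + 81 min = 10:40.
The tutorial starts at 10:40 + 121 min = 12:41.
The coffee break starts at 10:40 and the tutorial starts at 12:41, so the coffee break is first.

the coffee break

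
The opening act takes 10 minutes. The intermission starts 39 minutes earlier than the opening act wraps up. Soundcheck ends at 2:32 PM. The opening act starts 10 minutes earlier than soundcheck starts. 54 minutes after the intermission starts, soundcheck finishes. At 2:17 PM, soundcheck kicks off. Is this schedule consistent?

The opening act starts at 2:17 PM − 10 min = 2:07 PM.
The opening act ends at 2:07 PM + 10 min = 2:17 PM.
The intermission starts at 2:17 PM − 39 min = 1:38 PM.
Soundcheck ends at 1:38 PM + 54 min = 2:32 PM.
That matches the stated 2:32 PM, so the schedule is consistent.

Yes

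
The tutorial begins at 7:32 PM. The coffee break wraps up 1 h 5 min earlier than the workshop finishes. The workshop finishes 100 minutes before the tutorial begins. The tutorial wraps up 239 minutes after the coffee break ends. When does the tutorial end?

8:46 PM

The workshop ends at 7:32 PM − 100 min = 5:52 PM.
The coffee break ends at 5:52 PM − 65 min = 4:47 PM.
The tutorial ends at 4:47 PM + 239 min = 8:46 PM.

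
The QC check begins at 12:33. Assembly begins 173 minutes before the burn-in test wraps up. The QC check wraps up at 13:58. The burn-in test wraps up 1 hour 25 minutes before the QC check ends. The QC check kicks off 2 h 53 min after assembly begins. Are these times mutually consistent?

The burn-in test ends at 13:58 − 85 min = 12:33.
Assembly starts at 12:33 − 173 min = 09:40.
The QC check starts at 09:40 + 173 min = 12:33.
That matches the stated 12:33, so the schedule is consistent.

Yes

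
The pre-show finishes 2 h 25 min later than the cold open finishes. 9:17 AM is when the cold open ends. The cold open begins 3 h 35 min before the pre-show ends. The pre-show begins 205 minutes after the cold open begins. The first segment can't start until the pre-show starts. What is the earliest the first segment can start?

The pre-show ends at 9:17 AM + 145 min = 11:42 AM.
The cold open starts at 11:42 AM − 215 min = 8:07 AM.
The pre-show starts at 8:07 AM + 205 min = 11:32 AM.
The first segment is bounded by the pre-show, so the earliest it can start is 11:32 AM.

11:32 AM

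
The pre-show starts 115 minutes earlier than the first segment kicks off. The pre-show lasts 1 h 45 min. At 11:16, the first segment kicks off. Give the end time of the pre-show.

11:06

The pre-show starts at 11:16 − 115 min = 09:21.
The pre-show ends at 09:21 + 105 min = 11:06.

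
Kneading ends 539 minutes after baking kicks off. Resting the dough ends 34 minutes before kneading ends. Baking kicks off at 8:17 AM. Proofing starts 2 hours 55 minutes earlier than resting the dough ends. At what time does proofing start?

1:47 PM

Kneading ends at 8:17 AM + 539 min = 5:16 PM.
Resting the dough ends at 5:16 PM − 34 min = 4:42 PM.
Proofing starts at 4:42 PM − 175 min = 1:47 PM.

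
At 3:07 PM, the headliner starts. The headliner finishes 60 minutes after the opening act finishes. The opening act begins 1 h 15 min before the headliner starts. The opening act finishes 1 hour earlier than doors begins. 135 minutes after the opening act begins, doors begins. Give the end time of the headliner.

4:07 PM

The opening act starts at 3:07 PM − 75 min = 1:52 PM.
Doors starts at 1:52 PM + 135 min = 4:07 PM.
The opening act ends at 4:07 PM − 60 min = 3:07 PM.
The headliner ends at 3:07 PM + 60 min = 4:07 PM.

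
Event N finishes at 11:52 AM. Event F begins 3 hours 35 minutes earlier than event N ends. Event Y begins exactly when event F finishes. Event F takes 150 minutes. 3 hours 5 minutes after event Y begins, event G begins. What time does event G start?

Event F starts at 11:52 AM − 215 min = 8:17 AM.
Event F ends at 8:17 AM + 150 min = 10:47 AM.
So event Y starts at 10:47 AM.
Event G starts at 10:47 AM + 185 min = 1:52 PM.

1:52 PM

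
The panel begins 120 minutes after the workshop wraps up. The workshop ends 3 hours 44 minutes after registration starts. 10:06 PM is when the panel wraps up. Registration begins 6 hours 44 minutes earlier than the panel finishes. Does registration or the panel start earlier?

registration

Registration starts at 10:06 PM − 404 min = 3:22 PM.
The workshop ends at 3:22 PM + 224 min = 7:06 PM.
The panel starts at 7:06 PM + 120 min = 9:06 PM.
Registration starts at 3:22 PM and the panel starts at 9:06 PM, so registration is first.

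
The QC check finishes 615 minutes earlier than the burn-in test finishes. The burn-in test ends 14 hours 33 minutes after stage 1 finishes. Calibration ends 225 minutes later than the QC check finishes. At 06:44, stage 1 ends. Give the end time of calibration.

14:47

The burn-in test ends at 06:44 + 873 min = 21:17.
The QC check ends at 21:17 − 615 min = 11:02.
Calibration ends at 11:02 + 225 min = 14:47.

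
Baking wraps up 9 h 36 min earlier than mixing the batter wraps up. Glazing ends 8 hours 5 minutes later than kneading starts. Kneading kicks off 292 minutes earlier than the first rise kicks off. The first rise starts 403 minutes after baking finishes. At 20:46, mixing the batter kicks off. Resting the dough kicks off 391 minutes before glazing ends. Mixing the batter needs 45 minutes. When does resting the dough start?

Mixing the batter ends at 20:46 + 45 min = 21:31.
Baking ends at 21:31 − 576 min = 11:55.
The first rise starts at 11:55 + 403 min = 18:38.
Kneading starts at 18:38 − 292 min = 13:46.
Glazing ends at 13:46 + 485 min = 21:51.
Resting the dough starts at 21:51 − 391 min = 15:20.

15:20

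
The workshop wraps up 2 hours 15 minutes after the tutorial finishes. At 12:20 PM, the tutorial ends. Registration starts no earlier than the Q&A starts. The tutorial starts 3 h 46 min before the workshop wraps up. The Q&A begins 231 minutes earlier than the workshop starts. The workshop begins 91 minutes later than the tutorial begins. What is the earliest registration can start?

The workshop ends at 12:20 PM + 135 min = 2:35 PM.
The tutorial starts at 2:35 PM − 226 min = 10:49 AM.
The workshop starts at 10:49 AM + 91 min = 12:20 PM.
The Q&A starts at 12:20 PM − 231 min = 8:29 AM.
Registration is bounded by the Q&A, so the earliest it can start is 8:29 AM.

8:29 AM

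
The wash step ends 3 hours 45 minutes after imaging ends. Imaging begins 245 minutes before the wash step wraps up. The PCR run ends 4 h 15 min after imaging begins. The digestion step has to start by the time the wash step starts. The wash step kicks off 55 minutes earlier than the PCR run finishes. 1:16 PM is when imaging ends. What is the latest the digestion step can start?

The wash step ends at 1:16 PM + 225 min = 5:01 PM.
Imaging starts at 5:01 PM − 245 min = 12:56 PM.
The PCR run ends at 12:56 PM + 255 min = 5:11 PM.
The wash step starts at 5:11 PM − 55 min = 4:16 PM.
The digestion step is bounded by the wash step, so the latest it can start is 4:16 PM.

4:16 PM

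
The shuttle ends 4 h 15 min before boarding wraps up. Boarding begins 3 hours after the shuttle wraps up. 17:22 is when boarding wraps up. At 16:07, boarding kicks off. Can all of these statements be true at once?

Yes

The shuttle ends at 17:22 − 255 min = 13:07.
Boarding starts at 13:07 + 180 min = 16:07.
That matches the stated 16:07, so the schedule is consistent.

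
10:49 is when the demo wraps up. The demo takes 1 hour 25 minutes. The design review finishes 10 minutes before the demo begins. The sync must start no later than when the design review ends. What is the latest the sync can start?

09:14

The demo starts at 10:49 − 85 min = 09:24.
The design review ends at 09:24 − 10 min = 09:14.
The sync is bounded by the design review, so the latest it can start is 09:14.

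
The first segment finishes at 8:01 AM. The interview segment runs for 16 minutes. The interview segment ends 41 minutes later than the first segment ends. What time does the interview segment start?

The interview segment ends at 8:01 AM + 41 min = 8:42 AM.
The interview segment starts at 8:42 AM − 16 min = 8:26 AM.

8:26 AM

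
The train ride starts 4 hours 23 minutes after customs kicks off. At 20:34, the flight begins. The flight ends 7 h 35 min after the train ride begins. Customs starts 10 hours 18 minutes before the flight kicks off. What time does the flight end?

22:14

Customs starts at 20:34 − 618 min = 10:16.
The train ride starts at 10:16 + 263 min = 14:39.
The flight ends at 14:39 + 455 min = 22:14.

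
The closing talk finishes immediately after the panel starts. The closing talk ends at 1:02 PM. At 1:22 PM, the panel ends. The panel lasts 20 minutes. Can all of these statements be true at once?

The panel starts at 1:22 PM − 20 min = 1:02 PM.
So the closing talk ends at 1:02 PM.
That matches the stated 1:02 PM, so the schedule is consistent.

Yes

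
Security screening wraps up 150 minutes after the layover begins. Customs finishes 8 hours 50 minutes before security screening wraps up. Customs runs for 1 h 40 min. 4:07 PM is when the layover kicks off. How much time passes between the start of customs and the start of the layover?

480 minutes

Security screening ends at 4:07 PM + 150 min = 6:37 PM.
Customs ends at 6:37 PM − 530 min = 9:47 AM.
Customs starts at 9:47 AM − 100 min = 8:07 AM.
From 8:07 AM to 4:07 PM is 480 minutes.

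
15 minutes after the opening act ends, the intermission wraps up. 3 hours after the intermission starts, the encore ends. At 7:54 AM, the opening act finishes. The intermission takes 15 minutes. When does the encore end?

The intermission ends at 7:54 AM + 15 min = 8:09 AM.
The intermission starts at 8:09 AM − 15 min = 7:54 AM.
The encore ends at 7:54 AM + 180 min = 10:54 AM.

10:54 AM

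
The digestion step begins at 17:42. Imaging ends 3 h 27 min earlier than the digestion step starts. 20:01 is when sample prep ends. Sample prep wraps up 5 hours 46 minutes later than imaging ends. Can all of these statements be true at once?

Yes

Imaging ends at 17:42 − 207 min = 14:15.
Sample prep ends at 14:15 + 346 min = 20:01.
That matches the stated 20:01, so the schedule is consistent.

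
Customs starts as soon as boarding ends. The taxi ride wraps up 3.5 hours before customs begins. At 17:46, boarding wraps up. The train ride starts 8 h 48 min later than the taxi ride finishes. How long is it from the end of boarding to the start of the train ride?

5 h 18 min

Customs starts at 17:46.
The taxi ride ends at 17:46 − 210 min = 14:16.
The train ride starts at 14:16 + 528 min = 23:04.
From 17:46 to 23:04 is 5 h 18 min.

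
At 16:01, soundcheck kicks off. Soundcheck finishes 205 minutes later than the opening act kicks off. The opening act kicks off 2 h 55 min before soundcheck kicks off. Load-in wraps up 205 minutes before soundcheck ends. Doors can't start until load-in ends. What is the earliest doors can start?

13:06

The opening act starts at 16:01 − 175 min = 13:06.
Soundcheck ends at 13:06 + 205 min = 16:31.
Load-in ends at 16:31 − 205 min = 13:06.
Doors is bounded by load-in, so the earliest it can start is 13:06.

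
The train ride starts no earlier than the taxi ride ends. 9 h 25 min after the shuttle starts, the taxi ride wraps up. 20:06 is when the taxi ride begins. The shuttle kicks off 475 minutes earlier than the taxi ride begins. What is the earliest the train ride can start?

21:36

The shuttle starts at 20:06 − 475 min = 12:11.
The taxi ride ends at 12:11 + 565 min = 21:36.
The train ride is bounded by the taxi ride, so the earliest it can start is 21:36.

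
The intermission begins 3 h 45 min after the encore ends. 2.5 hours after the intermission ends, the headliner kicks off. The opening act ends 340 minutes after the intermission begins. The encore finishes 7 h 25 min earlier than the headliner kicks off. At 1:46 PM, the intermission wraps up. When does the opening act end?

The headliner starts at 1:46 PM + 150 min = 4:16 PM.
The encore ends at 4:16 PM − 445 min = 8:51 AM.
The intermission starts at 8:51 AM + 225 min = 12:36 PM.
The opening act ends at 12:36 PM + 340 min = 6:16 PM.

6:16 PM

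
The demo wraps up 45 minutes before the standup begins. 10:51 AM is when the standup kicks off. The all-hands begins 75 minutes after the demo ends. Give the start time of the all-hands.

The demo ends at 10:51 AM − 45 min = 10:06 AM.
The all-hands starts at 10:06 AM + 75 min = 11:21 AM.

11:21 AM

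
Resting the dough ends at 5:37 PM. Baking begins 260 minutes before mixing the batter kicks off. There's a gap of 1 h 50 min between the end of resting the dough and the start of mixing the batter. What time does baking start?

Mixing the batter starts at 5:37 PM + 110 min = 7:27 PM.
Baking starts at 7:27 PM − 260 min = 3:07 PM.

3:07 PM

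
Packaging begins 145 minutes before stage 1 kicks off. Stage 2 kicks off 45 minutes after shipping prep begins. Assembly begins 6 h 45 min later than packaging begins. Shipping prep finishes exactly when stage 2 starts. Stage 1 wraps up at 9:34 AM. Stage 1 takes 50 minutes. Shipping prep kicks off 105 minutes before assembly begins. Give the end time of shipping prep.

12:04 PM

Stage 1 starts at 9:34 AM − 50 min = 8:44 AM.
Packaging starts at 8:44 AM − 145 min = 6:19 AM.
Assembly starts at 6:19 AM + 405 min = 1:04 PM.
Shipping prep starts at 1:04 PM − 105 min = 11:19 AM.
Stage 2 starts at 11:19 AM + 45 min = 12:04 PM.
So shipping prep ends at 12:04 PM.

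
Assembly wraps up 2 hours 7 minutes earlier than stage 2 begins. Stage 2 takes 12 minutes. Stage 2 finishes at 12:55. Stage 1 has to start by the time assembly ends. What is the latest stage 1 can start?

Stage 2 starts at 12:55 − 12 min = 12:43.
Assembly ends at 12:43 − 127 min = 10:36.
Stage 1 is bounded by assembly, so the latest it can start is 10:36.

10:36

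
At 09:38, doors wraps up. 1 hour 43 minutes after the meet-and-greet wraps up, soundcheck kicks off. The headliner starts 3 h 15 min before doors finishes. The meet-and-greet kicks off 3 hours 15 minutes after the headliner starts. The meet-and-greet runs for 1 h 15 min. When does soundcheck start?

The headliner starts at 09:38 − 195 min = 06:23.
The meet-and-greet starts at 06:23 + 195 min = 09:38.
The meet-and-greet ends at 09:38 + 75 min = 10:53.
Soundcheck starts at 10:53 + 103 min = 12:36.

12:36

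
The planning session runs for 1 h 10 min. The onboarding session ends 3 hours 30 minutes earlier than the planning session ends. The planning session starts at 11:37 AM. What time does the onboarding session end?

The planning session ends at 11:37 AM + 70 min = 12:47 PM.
The onboarding session ends at 12:47 PM − 210 min = 9:17 AM.

9:17 AM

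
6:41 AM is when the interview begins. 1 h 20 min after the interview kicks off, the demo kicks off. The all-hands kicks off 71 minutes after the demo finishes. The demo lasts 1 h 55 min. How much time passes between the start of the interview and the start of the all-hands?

4 h 26 min

The demo starts at 6:41 AM + 80 min = 8:01 AM.
The demo ends at 8:01 AM + 115 min = 9:56 AM.
The all-hands starts at 9:56 AM + 71 min = 11:07 AM.
From 6:41 AM to 11:07 AM is 4 h 26 min.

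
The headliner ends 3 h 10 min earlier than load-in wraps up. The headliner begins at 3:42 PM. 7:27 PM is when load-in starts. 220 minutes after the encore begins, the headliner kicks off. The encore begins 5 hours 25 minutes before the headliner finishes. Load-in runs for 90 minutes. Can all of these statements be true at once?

Load-in ends at 7:27 PM + 90 min = 8:57 PM.
The headliner ends at 8:57 PM − 190 min = 5:47 PM.
The encore starts at 5:47 PM − 325 min = 12:22 PM.
The headliner starts at 12:22 PM + 220 min = 4:02 PM.
But the headliner is also said to start at 3:42 PM — a 20-minute conflict.

No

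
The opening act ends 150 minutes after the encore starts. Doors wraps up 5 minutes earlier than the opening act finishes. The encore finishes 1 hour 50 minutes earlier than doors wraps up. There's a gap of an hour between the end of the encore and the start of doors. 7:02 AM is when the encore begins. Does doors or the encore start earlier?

The opening act ends at 7:02 AM + 150 min = 9:32 AM.
Doors ends at 9:32 AM − 5 min = 9:27 AM.
The encore ends at 9:27 AM − 110 min = 7:37 AM.
Doors starts at 7:37 AM + 60 min = 8:37 AM.
Doors starts at 8:37 AM and the encore starts at 7:02 AM, so the encore is first.

the encore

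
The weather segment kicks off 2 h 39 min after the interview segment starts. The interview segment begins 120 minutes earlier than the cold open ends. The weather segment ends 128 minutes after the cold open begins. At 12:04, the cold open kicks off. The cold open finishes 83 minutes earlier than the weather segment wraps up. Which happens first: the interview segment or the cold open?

the interview segment

The weather segment ends at 12:04 + 128 min = 14:12.
The cold open ends at 14:12 − 83 min = 12:49.
The interview segment starts at 12:49 − 120 min = 10:49.
The interview segment starts at 10:49 and the cold open starts at 12:04, so the interview segment is first.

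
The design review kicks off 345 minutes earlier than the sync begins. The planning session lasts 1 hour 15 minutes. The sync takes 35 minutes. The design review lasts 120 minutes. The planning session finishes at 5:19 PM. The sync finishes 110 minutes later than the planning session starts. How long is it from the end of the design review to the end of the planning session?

225 minutes

The planning session starts at 5:19 PM − 75 min = 4:04 PM.
The sync ends at 4:04 PM + 110 min = 5:54 PM.
The sync starts at 5:54 PM − 35 min = 5:19 PM.
The design review starts at 5:19 PM − 345 min = 11:34 AM.
The design review ends at 11:34 AM + 120 min = 1:34 PM.
From 1:34 PM to 5:19 PM is 225 minutes.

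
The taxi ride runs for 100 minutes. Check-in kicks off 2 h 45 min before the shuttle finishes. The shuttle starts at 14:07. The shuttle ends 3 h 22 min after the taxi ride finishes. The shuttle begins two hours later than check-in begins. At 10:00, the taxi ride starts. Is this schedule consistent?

The taxi ride ends at 10:00 + 100 min = 11:40.
The shuttle ends at 11:40 + 202 min = 15:02.
Check-in starts at 15:02 − 165 min = 12:17.
The shuttle starts at 12:17 + 120 min = 14:17.
But the shuttle is also said to start at 14:07 — a 10-minute conflict.

No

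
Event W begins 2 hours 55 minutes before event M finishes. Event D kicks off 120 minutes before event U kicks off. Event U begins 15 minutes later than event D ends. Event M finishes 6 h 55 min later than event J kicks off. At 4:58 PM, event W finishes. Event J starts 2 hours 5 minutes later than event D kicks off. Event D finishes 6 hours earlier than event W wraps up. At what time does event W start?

3:18 PM

Event D ends at 4:58 PM − 360 min = 10:58 AM.
Event U starts at 10:58 AM + 15 min = 11:13 AM.
Event D starts at 11:13 AM − 120 min = 9:13 AM.
Event J starts at 9:13 AM + 125 min = 11:18 AM.
Event M ends at 11:18 AM + 415 min = 6:13 PM.
Event W starts at 6:13 PM − 175 min = 3:18 PM.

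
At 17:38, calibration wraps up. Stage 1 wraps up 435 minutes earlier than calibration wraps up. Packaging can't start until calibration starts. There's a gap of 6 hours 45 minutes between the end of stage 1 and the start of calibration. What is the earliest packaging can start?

17:08

Stage 1 ends at 17:38 − 435 min = 10:23.
Calibration starts at 10:23 + 405 min = 17:08.
Packaging is bounded by calibration, so the earliest it can start is 17:08.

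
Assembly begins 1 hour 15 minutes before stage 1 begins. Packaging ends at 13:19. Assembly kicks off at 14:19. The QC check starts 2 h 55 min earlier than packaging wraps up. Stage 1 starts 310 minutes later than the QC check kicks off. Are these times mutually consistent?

Yes

The QC check starts at 13:19 − 175 min = 10:24.
Stage 1 starts at 10:24 + 310 min = 15:34.
Assembly starts at 15:34 − 75 min = 14:19.
That matches the stated 14:19, so the schedule is consistent.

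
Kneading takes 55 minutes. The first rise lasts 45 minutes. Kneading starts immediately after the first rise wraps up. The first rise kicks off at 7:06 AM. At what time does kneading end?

8:46 AM

The first rise ends at 7:06 AM + 45 min = 7:51 AM.
So kneading starts at 7:51 AM.
Kneading ends at 7:51 AM + 55 min = 8:46 AM.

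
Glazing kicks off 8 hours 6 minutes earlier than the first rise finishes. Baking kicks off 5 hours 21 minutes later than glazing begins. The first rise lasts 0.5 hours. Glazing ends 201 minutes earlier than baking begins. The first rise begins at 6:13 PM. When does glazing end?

The first rise ends at 6:13 PM + 30 min = 6:43 PM.
Glazing starts at 6:43 PM − 486 min = 10:37 AM.
Baking starts at 10:37 AM + 321 min = 3:58 PM.
Glazing ends at 3:58 PM − 201 min = 12:37 PM.

12:37 PM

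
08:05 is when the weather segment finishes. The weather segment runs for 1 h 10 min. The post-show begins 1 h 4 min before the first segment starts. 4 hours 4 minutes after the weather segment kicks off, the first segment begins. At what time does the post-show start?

09:55

The weather segment starts at 08:05 − 70 min = 06:55.
The first segment starts at 06:55 + 244 min = 10:59.
The post-show starts at 10:59 − 64 min = 09:55.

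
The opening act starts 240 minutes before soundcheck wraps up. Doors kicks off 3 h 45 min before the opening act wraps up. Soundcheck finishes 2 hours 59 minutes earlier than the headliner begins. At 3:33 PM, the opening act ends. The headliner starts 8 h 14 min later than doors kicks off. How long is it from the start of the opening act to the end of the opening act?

Doors starts at 3:33 PM − 225 min = 11:48 AM.
The headliner starts at 11:48 AM + 494 min = 8:02 PM.
Soundcheck ends at 8:02 PM − 179 min = 5:03 PM.
The opening act starts at 5:03 PM − 240 min = 1:03 PM.
From 1:03 PM to 3:33 PM is 2 hours 30 minutes.

2 hours 30 minutes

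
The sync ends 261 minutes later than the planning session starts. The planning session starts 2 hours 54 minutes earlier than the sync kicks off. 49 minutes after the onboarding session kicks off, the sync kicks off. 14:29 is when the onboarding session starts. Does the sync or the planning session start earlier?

the planning session

The sync starts at 14:29 + 49 min = 15:18.
The planning session starts at 15:18 − 174 min = 12:24.
The sync starts at 15:18 and the planning session starts at 12:24, so the planning session is first.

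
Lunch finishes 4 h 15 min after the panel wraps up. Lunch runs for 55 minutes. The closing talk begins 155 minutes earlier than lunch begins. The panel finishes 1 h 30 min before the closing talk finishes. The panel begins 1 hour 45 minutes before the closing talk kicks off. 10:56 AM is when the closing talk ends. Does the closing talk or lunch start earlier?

The panel ends at 10:56 AM − 90 min = 9:26 AM.
Lunch ends at 9:26 AM + 255 min = 1:41 PM.
Lunch starts at 1:41 PM − 55 min = 12:46 PM.
The closing talk starts at 12:46 PM − 155 min = 10:11 AM.
The closing talk starts at 10:11 AM and lunch starts at 12:46 PM, so the closing talk is first.

the closing talk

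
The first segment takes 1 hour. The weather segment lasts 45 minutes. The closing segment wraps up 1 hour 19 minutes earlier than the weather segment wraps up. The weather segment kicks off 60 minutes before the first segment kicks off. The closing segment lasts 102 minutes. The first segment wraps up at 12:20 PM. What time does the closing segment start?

8:04 AM

The first segment starts at 12:20 PM − 60 min = 11:20 AM.
The weather segment starts at 11:20 AM − 60 min = 10:20 AM.
The weather segment ends at 10:20 AM + 45 min = 11:05 AM.
The closing segment ends at 11:05 AM − 79 min = 9:46 AM.
The closing segment starts at 9:46 AM − 102 min = 8:04 AM.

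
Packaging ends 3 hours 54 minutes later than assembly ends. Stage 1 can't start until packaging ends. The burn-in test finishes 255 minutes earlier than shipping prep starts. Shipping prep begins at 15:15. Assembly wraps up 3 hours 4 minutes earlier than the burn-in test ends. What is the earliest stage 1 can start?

The burn-in test ends at 15:15 − 255 min = 11:00.
Assembly ends at 11:00 − 184 min = 07:56.
Packaging ends at 07:56 + 234 min = 11:50.
Stage 1 is bounded by packaging, so the earliest it can start is 11:50.

11:50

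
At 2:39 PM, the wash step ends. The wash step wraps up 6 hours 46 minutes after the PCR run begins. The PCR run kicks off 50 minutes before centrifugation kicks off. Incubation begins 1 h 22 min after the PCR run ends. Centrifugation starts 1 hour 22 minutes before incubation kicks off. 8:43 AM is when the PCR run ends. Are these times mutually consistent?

Yes

Incubation starts at 8:43 AM + 82 min = 10:05 AM.
Centrifugation starts at 10:05 AM − 82 min = 8:43 AM.
The PCR run starts at 8:43 AM − 50 min = 7:53 AM.
The wash step ends at 7:53 AM + 406 min = 2:39 PM.
That matches the stated 2:39 PM, so the schedule is consistent.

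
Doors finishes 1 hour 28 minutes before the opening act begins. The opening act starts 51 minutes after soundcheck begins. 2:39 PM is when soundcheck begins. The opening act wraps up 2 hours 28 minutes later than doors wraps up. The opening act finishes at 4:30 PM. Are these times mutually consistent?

The opening act starts at 2:39 PM + 51 min = 3:30 PM.
Doors ends at 3:30 PM − 88 min = 2:02 PM.
The opening act ends at 2:02 PM + 148 min = 4:30 PM.
That matches the stated 4:30 PM, so the schedule is consistent.

Yes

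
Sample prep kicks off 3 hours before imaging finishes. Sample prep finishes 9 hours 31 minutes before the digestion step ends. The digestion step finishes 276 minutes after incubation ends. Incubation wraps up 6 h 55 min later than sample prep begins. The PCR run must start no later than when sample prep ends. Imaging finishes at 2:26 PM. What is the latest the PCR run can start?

1:26 PM

Sample prep starts at 2:26 PM − 180 min = 11:26 AM.
Incubation ends at 11:26 AM + 415 min = 6:21 PM.
The digestion step ends at 6:21 PM + 276 min = 10:57 PM.
Sample prep ends at 10:57 PM − 571 min = 1:26 PM.
The PCR run is bounded by sample prep, so the latest it can start is 1:26 PM.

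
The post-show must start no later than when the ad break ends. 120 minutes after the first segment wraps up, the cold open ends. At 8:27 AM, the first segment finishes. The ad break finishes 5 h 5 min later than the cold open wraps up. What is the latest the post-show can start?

3:32 PM

The cold open ends at 8:27 AM + 120 min = 10:27 AM.
The ad break ends at 10:27 AM + 305 min = 3:32 PM.
The post-show is bounded by the ad break, so the latest it can start is 3:32 PM.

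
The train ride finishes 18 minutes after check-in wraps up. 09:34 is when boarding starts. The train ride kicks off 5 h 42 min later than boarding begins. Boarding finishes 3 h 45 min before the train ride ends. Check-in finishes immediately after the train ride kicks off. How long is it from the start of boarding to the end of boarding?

The train ride starts at 09:34 + 342 min = 15:16.
So check-in ends at 15:16.
The train ride ends at 15:16 + 18 min = 15:34.
Boarding ends at 15:34 − 225 min = 11:49.
From 09:34 to 11:49 is 2 hours 15 minutes.

2 hours 15 minutes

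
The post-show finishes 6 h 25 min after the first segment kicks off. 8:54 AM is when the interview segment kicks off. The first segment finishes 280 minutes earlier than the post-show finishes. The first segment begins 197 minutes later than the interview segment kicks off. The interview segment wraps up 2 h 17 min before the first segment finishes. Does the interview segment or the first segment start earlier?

The first segment starts at 8:54 AM + 197 min = 12:11 PM.
The interview segment starts at 8:54 AM and the first segment starts at 12:11 PM, so the interview segment is first.

the interview segment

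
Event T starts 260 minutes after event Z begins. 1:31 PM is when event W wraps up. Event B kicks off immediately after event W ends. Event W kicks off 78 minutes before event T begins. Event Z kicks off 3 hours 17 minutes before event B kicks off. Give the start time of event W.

1:16 PM

Event B starts at 1:31 PM.
Event Z starts at 1:31 PM − 197 min = 10:14 AM.
Event T starts at 10:14 AM + 260 min = 2:34 PM.
Event W starts at 2:34 PM − 78 min = 1:16 PM.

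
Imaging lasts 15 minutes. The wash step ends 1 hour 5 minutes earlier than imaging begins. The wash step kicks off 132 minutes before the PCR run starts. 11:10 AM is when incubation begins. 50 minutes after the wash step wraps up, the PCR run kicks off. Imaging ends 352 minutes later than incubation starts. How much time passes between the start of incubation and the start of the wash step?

190 minutes

Imaging ends at 11:10 AM + 352 min = 5:02 PM.
Imaging starts at 5:02 PM − 15 min = 4:47 PM.
The wash step ends at 4:47 PM − 65 min = 3:42 PM.
The PCR run starts at 3:42 PM + 50 min = 4:32 PM.
The wash step starts at 4:32 PM − 132 min = 2:20 PM.
From 11:10 AM to 2:20 PM is 190 minutes.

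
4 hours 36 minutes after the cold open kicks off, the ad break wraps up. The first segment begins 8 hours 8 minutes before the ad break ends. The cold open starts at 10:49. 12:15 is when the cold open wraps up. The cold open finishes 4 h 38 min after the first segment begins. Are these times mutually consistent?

The ad break ends at 10:49 + 276 min = 15:25.
The first segment starts at 15:25 − 488 min = 07:17.
The cold open ends at 07:17 + 278 min = 11:55.
But the cold open is also said to end at 12:15 — a 20-minute conflict.

No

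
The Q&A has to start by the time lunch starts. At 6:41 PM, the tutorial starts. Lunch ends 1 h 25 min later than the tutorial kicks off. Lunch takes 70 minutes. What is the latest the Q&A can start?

Lunch ends at 6:41 PM + 85 min = 8:06 PM.
Lunch starts at 8:06 PM − 70 min = 6:56 PM.
The Q&A is bounded by lunch, so the latest it can start is 6:56 PM.

6:56 PM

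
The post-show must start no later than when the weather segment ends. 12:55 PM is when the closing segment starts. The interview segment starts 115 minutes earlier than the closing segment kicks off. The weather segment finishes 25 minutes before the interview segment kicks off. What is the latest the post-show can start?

10:35 AM

The interview segment starts at 12:55 PM − 115 min = 11:00 AM.
The weather segment ends at 11:00 AM − 25 min = 10:35 AM.
The post-show is bounded by the weather segment, so the latest it can start is 10:35 AM.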